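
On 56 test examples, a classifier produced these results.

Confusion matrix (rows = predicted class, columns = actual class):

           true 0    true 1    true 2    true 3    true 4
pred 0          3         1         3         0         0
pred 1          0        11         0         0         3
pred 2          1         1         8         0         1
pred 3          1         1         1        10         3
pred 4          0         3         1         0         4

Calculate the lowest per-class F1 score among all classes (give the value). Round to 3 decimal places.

Per-class F1 score (2·TP/(2·TP+FP+FN)):
  0: TP=3, FP=1+3+0+0=4, FN=0+1+1+0=2 → 6/12 = 0.5000
  1: TP=11, FP=0+0+0+3=3, FN=1+1+1+3=6 → 22/31 = 0.7097
  2: TP=8, FP=1+1+0+1=3, FN=3+0+1+1=5 → 16/24 = 0.6667
  3: TP=10, FP=1+1+1+3=6, FN=0+0+0+0=0 → 20/26 = 0.7692
  4: TP=4, FP=0+3+1+0=4, FN=0+3+1+3=7 → 8/19 = 0.4211
Lowest is class '4' with F1 score = 0.421.

0.421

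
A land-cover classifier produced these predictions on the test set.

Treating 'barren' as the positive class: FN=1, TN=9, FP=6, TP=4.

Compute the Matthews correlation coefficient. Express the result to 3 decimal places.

0.346

MCC = (TP·TN − FP·FN) / √((TP+FP)(TP+FN)(TN+FP)(TN+FN))
Numerator = 4·9 − 6·1 = 30
Denominator = √(10·5·15·10) = √7500 = 86.6025
MCC = 30 / 86.6025 = 0.346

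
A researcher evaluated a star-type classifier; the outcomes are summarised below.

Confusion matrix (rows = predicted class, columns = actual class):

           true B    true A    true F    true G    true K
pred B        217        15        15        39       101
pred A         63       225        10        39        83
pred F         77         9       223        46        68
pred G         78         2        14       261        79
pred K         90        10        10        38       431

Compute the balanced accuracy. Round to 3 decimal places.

Balanced accuracy = mean of per-class recall.
  B: recall = 217/525 = 0.4133
  A: recall = 225/261 = 0.8621
  F: recall = 223/272 = 0.8199
  G: recall = 261/423 = 0.6170
  K: recall = 431/762 = 0.5656
Mean = (0.4133 + 0.8621 + 0.8199 + 0.6170 + 0.5656) / 5 = 0.656

0.656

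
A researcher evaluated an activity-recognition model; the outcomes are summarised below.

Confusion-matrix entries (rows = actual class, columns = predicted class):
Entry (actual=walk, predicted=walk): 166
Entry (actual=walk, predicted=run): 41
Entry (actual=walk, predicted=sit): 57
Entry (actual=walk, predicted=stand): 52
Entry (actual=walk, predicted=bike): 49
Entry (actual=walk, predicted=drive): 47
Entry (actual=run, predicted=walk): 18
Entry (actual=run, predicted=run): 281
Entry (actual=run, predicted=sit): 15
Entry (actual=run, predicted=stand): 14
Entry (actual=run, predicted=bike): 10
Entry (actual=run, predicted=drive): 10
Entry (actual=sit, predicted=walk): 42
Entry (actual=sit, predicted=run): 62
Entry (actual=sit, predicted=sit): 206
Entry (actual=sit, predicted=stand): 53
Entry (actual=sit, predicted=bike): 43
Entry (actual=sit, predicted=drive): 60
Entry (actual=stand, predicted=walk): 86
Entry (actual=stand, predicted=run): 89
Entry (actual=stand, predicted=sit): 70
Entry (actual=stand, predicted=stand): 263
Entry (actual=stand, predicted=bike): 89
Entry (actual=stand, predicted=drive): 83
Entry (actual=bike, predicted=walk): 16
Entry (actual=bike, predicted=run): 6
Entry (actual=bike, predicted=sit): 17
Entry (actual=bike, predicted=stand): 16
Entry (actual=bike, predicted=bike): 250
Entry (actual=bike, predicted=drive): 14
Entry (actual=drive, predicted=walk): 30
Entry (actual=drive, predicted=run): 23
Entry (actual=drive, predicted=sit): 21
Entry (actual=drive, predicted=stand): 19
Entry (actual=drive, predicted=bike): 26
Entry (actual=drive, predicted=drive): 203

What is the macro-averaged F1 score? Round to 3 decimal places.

Per-class F1 score (2·TP/(2·TP+FP+FN)):
  walk: TP=166, FP=18+42+86+16+30=192, FN=41+57+52+49+47=246 → 332/770 = 0.4312
  run: TP=281, FP=41+62+89+6+23=221, FN=18+15+14+10+10=67 → 562/850 = 0.6612
  sit: TP=206, FP=57+15+70+17+21=180, FN=42+62+53+43+60=260 → 412/852 = 0.4836
  stand: TP=263, FP=52+14+53+16+19=154, FN=86+89+70+89+83=417 → 526/1097 = 0.4795
  bike: TP=250, FP=49+10+43+89+26=217, FN=16+6+17+16+14=69 → 500/786 = 0.6361
  drive: TP=203, FP=47+10+60+83+14=214, FN=30+23+21+19+26=119 → 406/739 = 0.5494
Macro-F1 score = mean = (0.4312 + 0.6612 + 0.4836 + 0.4795 + 0.6361 + 0.5494) / 6 = 0.540

0.540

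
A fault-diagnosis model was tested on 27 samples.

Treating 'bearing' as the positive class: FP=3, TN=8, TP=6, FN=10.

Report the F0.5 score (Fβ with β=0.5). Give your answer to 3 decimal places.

Fβ = (1+β²)·TP / ((1+β²)·TP + β²·FN + FP), with β²=1/4
= 1.25·6 / (1.25·6 + 0.25·10 + 3) = 0.577

0.577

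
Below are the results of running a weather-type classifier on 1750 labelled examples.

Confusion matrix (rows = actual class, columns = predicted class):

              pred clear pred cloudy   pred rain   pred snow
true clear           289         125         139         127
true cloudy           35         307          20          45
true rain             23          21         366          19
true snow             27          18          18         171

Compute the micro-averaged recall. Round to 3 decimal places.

0.647

Micro-averaging pools counts across classes: ΣTP=1133, ΣFP=617, ΣFN=617.
Micro-recall = TP/(TP+FN) on pooled counts = 0.647 (equals overall accuracy in single-label multiclass).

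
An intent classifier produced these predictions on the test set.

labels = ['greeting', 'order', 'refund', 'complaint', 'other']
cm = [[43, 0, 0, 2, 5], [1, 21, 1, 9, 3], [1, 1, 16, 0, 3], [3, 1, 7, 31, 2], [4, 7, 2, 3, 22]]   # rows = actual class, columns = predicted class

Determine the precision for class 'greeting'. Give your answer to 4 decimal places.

One-vs-rest for 'greeting': TP = diagonal; FP = other classes predicted 'greeting'; FN = 'greeting' predicted as other.
precision = TP/(TP+FP).
greeting: TP=43, FP=1+1+3+4=9 → 43/52 = 0.82692

0.8269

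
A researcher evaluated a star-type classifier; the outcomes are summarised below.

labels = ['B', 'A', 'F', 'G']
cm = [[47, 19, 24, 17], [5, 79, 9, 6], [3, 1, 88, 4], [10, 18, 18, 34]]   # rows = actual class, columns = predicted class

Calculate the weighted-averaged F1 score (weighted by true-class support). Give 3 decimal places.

0.632

Per-class F1 score (2·TP/(2·TP+FP+FN)):
  B: TP=47, FP=5+3+10=18, FN=19+24+17=60 → 94/172 = 0.5465
  A: TP=79, FP=19+1+18=38, FN=5+9+6=20 → 158/216 = 0.7315
  F: TP=88, FP=24+9+18=51, FN=3+1+4=8 → 176/235 = 0.7489
  G: TP=34, FP=17+6+4=27, FN=10+18+18=46 → 68/141 = 0.4823
Weighted-F1 score = Σ (supportᵢ/N)·F1 scoreᵢ with N=382: (107/382)·0.5465 + (99/382)·0.7315 + (96/382)·0.7489 + (80/382)·0.4823 = 0.632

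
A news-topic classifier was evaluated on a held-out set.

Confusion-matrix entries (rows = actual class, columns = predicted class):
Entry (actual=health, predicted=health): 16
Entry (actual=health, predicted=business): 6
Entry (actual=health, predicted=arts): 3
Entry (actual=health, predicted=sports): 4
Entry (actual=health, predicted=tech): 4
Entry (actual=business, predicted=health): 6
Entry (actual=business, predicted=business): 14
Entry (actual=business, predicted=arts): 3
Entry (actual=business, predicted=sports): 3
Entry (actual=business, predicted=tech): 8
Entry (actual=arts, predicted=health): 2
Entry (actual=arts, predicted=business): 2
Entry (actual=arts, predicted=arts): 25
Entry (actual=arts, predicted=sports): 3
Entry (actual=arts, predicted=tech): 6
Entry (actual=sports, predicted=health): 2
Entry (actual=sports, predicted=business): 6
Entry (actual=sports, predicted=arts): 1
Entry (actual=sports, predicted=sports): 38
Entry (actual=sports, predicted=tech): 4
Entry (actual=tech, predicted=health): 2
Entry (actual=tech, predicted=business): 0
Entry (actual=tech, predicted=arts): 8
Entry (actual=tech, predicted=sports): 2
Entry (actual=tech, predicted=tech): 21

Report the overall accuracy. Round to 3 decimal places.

Accuracy = trace / total = (16+14+25+38+21=114) / 189 = 114/189 = 0.603

0.603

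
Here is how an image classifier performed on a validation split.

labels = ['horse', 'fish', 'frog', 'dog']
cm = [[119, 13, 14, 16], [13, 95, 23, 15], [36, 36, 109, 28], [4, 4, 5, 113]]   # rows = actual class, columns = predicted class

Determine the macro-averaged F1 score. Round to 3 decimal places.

0.681

Per-class F1 score (2·TP/(2·TP+FP+FN)):
  horse: TP=119, FP=13+36+4=53, FN=13+14+16=43 → 238/334 = 0.7126
  fish: TP=95, FP=13+36+4=53, FN=13+23+15=51 → 190/294 = 0.6463
  frog: TP=109, FP=14+23+5=42, FN=36+36+28=100 → 218/360 = 0.6056
  dog: TP=113, FP=16+15+28=59, FN=4+4+5=13 → 226/298 = 0.7584
Macro-F1 score = mean = (0.7126 + 0.6463 + 0.6056 + 0.7584) / 4 = 0.681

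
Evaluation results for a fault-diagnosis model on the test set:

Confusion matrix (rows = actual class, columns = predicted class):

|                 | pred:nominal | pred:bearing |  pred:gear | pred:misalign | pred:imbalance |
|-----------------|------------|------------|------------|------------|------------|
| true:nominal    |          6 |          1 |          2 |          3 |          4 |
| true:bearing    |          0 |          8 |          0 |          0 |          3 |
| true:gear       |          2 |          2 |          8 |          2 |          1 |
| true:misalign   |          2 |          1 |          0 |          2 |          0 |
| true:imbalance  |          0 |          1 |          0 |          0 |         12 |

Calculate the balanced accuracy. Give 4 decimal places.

0.5917

Balanced accuracy = mean of per-class recall.
  nominal: recall = 6/16 = 0.37500
  bearing: recall = 8/11 = 0.72727
  gear: recall = 8/15 = 0.53333
  misalign: recall = 2/5 = 0.40000
  imbalance: recall = 12/13 = 0.92308
Mean = (0.37500 + 0.72727 + 0.53333 + 0.40000 + 0.92308) / 5 = 0.5917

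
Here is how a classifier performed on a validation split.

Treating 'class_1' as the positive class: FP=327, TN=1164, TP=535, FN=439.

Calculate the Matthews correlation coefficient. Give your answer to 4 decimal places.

MCC = (TP·TN − FP·FN) / √((TP+FP)(TP+FN)(TN+FP)(TN+FN))
Numerator = 535·1164 − 327·439 = 479187
Denominator = √(862·974·1491·1603) = √2006676609924 = 1416572.1337
MCC = 479187 / 1416572.1337 = 0.3383

0.3383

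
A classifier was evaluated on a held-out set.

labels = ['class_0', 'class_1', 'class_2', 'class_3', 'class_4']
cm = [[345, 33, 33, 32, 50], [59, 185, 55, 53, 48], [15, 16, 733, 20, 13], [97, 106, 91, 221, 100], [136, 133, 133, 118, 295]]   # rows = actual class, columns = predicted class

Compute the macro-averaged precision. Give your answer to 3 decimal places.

Per-class precision (TP/(TP+FP)):
  class_0: TP=345, FP=59+15+97+136=307 → 345/652 = 0.5291
  class_1: TP=185, FP=33+16+106+133=288 → 185/473 = 0.3911
  class_2: TP=733, FP=33+55+91+133=312 → 733/1045 = 0.7014
  class_3: TP=221, FP=32+53+20+118=223 → 221/444 = 0.4977
  class_4: TP=295, FP=50+48+13+100=211 → 295/506 = 0.5830
Macro-precision = mean = (0.5291 + 0.3911 + 0.7014 + 0.4977 + 0.5830) / 5 = 0.540

0.540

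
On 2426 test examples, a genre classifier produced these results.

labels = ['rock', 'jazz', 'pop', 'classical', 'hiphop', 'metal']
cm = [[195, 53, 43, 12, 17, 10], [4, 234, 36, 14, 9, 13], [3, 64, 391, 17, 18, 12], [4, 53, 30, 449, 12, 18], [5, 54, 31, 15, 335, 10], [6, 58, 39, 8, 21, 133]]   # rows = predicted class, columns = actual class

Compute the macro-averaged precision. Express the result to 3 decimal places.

0.693

Per-class precision (TP/(TP+FP)):
  rock: TP=195, FP=53+43+12+17+10=135 → 195/330 = 0.5909
  jazz: TP=234, FP=4+36+14+9+13=76 → 234/310 = 0.7548
  pop: TP=391, FP=3+64+17+18+12=114 → 391/505 = 0.7743
  classical: TP=449, FP=4+53+30+12+18=117 → 449/566 = 0.7933
  hiphop: TP=335, FP=5+54+31+15+10=115 → 335/450 = 0.7444
  metal: TP=133, FP=6+58+39+8+21=132 → 133/265 = 0.5019
Macro-precision = mean = (0.5909 + 0.7548 + 0.7743 + 0.7933 + 0.7444 + 0.5019) / 6 = 0.693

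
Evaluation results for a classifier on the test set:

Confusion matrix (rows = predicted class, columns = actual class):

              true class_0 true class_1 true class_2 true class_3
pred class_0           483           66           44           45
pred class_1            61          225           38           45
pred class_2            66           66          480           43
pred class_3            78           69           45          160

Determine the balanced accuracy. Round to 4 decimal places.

0.6418

Balanced accuracy = mean of per-class recall.
  class_0: recall = 483/688 = 0.70203
  class_1: recall = 225/426 = 0.52817
  class_2: recall = 480/607 = 0.79077
  class_3: recall = 160/293 = 0.54608
Mean = (0.70203 + 0.52817 + 0.79077 + 0.54608) / 4 = 0.6418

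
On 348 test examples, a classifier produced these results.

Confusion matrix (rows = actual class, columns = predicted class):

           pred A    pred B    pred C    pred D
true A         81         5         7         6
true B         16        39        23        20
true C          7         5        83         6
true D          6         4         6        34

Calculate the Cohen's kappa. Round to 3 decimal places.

Observed agreement pₒ = trace/N = 237/348 = 0.6810
Expected agreement pₑ = Σ (rowᵢ·colᵢ)/N² = (99·110 + 98·53 + 101·119 + 50·66)/348² = 0.2593
κ = (pₒ − pₑ)/(1 − pₑ) = (0.6810 − 0.2593)/(1 − 0.2593) = 0.569

0.569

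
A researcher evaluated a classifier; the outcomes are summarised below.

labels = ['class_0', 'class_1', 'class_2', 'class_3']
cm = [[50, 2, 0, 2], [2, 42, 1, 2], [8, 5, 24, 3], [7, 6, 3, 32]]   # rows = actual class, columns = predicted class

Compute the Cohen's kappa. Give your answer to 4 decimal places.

0.7079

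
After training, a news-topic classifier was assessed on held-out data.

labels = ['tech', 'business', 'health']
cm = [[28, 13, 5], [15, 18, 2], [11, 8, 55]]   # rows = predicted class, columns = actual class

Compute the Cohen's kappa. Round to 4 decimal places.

0.4630

Observed agreement pₒ = trace/N = 101/155 = 0.65161
Expected agreement pₑ = Σ (rowᵢ·colᵢ)/N² = (54·46 + 39·35 + 62·74)/155² = 0.35118
κ = (pₒ − pₑ)/(1 − pₑ) = (0.65161 − 0.35118)/(1 − 0.35118) = 0.4630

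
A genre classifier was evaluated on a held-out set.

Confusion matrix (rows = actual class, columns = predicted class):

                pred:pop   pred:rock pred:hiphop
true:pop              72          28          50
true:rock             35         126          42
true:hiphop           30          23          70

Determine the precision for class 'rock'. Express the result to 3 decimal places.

0.712

Treat 'rock' as positive and all other classes as negative.
precision = TP/(TP+FP).
rock: TP=126, FP=28+23=51 → 126/177 = 0.7119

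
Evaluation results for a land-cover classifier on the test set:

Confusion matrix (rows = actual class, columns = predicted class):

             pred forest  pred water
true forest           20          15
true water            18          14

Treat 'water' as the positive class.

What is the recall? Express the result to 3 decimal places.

0.438

Recall = TP/(TP+FN) = 14/(14+18) = 14/32 = 0.438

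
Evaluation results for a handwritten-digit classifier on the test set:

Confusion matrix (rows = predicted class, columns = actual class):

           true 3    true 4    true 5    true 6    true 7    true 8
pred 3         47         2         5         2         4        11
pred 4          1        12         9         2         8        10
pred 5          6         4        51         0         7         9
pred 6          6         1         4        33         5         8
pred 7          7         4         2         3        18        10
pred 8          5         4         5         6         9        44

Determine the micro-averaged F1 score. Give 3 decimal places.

Micro-averaging pools counts across classes: ΣTP=205, ΣFP=159, ΣFN=159.
Micro-F1 score = 2·TP/(2·TP+FP+FN) on pooled counts = 0.563 (equals overall accuracy in single-label multiclass).

0.563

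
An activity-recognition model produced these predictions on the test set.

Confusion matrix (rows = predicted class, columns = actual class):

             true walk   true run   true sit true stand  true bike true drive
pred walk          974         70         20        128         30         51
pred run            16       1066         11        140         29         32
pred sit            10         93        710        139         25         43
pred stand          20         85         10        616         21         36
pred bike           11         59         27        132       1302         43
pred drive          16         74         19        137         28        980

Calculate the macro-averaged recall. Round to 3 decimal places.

0.795

Per-class recall (TP/(TP+FN)):
  walk: TP=974, FN=16+10+20+11+16=73 → 974/1047 = 0.9303
  run: TP=1066, FN=70+93+85+59+74=381 → 1066/1447 = 0.7367
  sit: TP=710, FN=20+11+10+27+19=87 → 710/797 = 0.8908
  stand: TP=616, FN=128+140+139+132+137=676 → 616/1292 = 0.4768
  bike: TP=1302, FN=30+29+25+21+28=133 → 1302/1435 = 0.9073
  drive: TP=980, FN=51+32+43+36+43=205 → 980/1185 = 0.8270
Macro-recall = mean = (0.9303 + 0.7367 + 0.8908 + 0.4768 + 0.9073 + 0.8270) / 6 = 0.795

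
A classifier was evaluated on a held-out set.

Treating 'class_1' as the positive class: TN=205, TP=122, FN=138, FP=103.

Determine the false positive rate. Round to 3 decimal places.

0.334

FPR = FP/(FP+TN) = 103/(103+205) = 0.334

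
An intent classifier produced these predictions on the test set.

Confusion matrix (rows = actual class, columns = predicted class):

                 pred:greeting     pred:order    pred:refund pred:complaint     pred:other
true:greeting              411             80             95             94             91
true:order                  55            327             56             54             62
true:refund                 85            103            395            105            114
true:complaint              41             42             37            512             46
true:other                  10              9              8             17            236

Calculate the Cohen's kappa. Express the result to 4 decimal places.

Observed agreement pₒ = trace/N = 1881/3085 = 0.60972
Expected agreement pₑ = Σ (rowᵢ·colᵢ)/N² = (771·602 + 554·561 + 802·591 + 678·782 + 280·549)/3085² = 0.20309
κ = (pₒ − pₑ)/(1 − pₑ) = (0.60972 − 0.20309)/(1 − 0.20309) = 0.5103

0.5103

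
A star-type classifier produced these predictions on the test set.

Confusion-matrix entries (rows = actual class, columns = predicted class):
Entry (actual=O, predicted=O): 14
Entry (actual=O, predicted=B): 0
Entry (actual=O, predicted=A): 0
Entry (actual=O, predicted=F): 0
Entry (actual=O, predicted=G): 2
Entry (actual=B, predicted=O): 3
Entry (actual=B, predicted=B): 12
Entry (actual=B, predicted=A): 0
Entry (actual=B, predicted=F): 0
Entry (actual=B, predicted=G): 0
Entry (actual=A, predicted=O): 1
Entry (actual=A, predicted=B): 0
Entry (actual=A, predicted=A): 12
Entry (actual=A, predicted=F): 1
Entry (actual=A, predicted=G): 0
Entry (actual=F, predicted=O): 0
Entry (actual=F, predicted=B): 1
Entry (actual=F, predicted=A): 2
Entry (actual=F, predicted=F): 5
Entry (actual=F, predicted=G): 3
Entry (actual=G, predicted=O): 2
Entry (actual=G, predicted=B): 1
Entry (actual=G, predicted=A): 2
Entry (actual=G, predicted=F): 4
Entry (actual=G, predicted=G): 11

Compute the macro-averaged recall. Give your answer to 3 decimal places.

Per-class recall (TP/(TP+FN)):
  O: TP=14, FN=0+0+0+2=2 → 14/16 = 0.8750
  B: TP=12, FN=3+0+0+0=3 → 12/15 = 0.8000
  A: TP=12, FN=1+0+1+0=2 → 12/14 = 0.8571
  F: TP=5, FN=0+1+2+3=6 → 5/11 = 0.4545
  G: TP=11, FN=2+1+2+4=9 → 11/20 = 0.5500
Macro-recall = mean = (0.8750 + 0.8000 + 0.8571 + 0.4545 + 0.5500) / 5 = 0.707

0.707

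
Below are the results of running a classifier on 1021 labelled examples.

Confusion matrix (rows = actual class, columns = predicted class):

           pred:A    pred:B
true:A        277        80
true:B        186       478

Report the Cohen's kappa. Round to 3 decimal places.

0.464

Observed agreement pₒ = trace/N = 755/1021 = 0.7395
Expected agreement pₑ = Σ (rowᵢ·colᵢ)/N² = (357·463 + 664·558)/1021² = 0.5140
κ = (pₒ − pₑ)/(1 − pₑ) = (0.7395 − 0.5140)/(1 − 0.5140) = 0.464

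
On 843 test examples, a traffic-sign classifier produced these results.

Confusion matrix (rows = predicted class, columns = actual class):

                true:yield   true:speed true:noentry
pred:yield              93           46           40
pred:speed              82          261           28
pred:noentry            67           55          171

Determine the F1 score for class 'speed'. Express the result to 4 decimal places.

0.7121

F1 score = 2·TP/(2·TP+FP+FN).
speed: TP=261, FP=82+28=110, FN=46+55=101 → 522/733 = 0.71214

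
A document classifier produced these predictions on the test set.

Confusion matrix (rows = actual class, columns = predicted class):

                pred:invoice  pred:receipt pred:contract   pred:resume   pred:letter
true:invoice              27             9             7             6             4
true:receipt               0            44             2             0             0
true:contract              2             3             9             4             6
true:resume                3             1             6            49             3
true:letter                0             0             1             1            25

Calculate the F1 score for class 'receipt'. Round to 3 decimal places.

Take TP from the diagonal, FP from the rest of the 'receipt' prediction marginal, FN from the rest of the 'receipt' actual marginal.
F1 score = 2·TP/(2·TP+FP+FN).
receipt: TP=44, FP=9+3+1+0=13, FN=0+2+0+0=2 → 88/103 = 0.8544

0.854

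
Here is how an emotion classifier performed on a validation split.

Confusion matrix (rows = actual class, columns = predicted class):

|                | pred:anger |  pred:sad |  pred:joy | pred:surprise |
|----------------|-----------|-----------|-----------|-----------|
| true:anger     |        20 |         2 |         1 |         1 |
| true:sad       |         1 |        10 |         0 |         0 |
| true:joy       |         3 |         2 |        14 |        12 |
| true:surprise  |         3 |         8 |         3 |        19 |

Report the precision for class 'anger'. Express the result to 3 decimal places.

0.741

One-vs-rest for 'anger': TP = diagonal; FP = other classes predicted 'anger'; FN = 'anger' predicted as other.
precision = TP/(TP+FP).
anger: TP=20, FP=1+3+3=7 → 20/27 = 0.7407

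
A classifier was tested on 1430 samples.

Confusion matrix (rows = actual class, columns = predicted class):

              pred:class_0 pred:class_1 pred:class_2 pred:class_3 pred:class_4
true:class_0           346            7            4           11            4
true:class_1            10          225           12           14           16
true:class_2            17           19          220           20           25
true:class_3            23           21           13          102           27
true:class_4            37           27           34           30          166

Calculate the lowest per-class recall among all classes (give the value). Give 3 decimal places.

0.548

Per-class recall (TP/(TP+FN)):
  class_0: TP=346, FN=7+4+11+4=26 → 346/372 = 0.9301
  class_1: TP=225, FN=10+12+14+16=52 → 225/277 = 0.8123
  class_2: TP=220, FN=17+19+20+25=81 → 220/301 = 0.7309
  class_3: TP=102, FN=23+21+13+27=84 → 102/186 = 0.5484
  class_4: TP=166, FN=37+27+34+30=128 → 166/294 = 0.5646
Lowest is class 'class_3' with recall = 0.548.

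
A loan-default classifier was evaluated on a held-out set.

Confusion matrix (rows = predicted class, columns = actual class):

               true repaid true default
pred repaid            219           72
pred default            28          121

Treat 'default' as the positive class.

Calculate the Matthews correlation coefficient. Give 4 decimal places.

MCC = (TP·TN − FP·FN) / √((TP+FP)(TP+FN)(TN+FP)(TN+FN))
Numerator = 121·219 − 28·72 = 24483
Denominator = √(149·193·247·291) = √2066966889 = 45463.9075
MCC = 24483 / 45463.9075 = 0.5385

0.5385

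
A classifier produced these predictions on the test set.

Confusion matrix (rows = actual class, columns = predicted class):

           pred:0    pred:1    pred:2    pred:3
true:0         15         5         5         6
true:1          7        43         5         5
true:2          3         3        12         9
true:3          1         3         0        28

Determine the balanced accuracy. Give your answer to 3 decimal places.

0.630

Balanced accuracy = mean of per-class recall.
  0: recall = 15/31 = 0.4839
  1: recall = 43/60 = 0.7167
  2: recall = 12/27 = 0.4444
  3: recall = 28/32 = 0.8750
Mean = (0.4839 + 0.7167 + 0.4444 + 0.8750) / 4 = 0.630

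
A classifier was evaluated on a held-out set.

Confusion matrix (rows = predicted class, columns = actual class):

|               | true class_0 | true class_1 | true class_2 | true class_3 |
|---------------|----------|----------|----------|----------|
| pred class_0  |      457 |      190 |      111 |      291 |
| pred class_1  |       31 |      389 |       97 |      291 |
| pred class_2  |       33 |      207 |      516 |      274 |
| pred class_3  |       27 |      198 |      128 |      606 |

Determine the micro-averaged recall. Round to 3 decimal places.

Micro-averaging pools counts across classes: ΣTP=1968, ΣFP=1878, ΣFN=1878.
Micro-recall = TP/(TP+FN) on pooled counts = 0.512 (equals overall accuracy in single-label multiclass).

0.512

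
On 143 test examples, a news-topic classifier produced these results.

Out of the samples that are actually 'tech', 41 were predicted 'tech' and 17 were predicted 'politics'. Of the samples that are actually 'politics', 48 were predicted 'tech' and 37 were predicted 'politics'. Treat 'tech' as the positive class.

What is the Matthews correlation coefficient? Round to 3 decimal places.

MCC = (TP·TN − FP·FN) / √((TP+FP)(TP+FN)(TN+FP)(TN+FN))
Numerator = 41·37 − 48·17 = 701
Denominator = √(89·58·85·54) = √23693580 = 4867.6052
MCC = 701 / 4867.6052 = 0.144

0.144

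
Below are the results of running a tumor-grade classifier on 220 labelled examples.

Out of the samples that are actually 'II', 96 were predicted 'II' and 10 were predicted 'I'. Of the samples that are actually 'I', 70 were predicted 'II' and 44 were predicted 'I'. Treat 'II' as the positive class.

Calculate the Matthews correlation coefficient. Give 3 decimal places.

0.339

MCC = (TP·TN − FP·FN) / √((TP+FP)(TP+FN)(TN+FP)(TN+FN))
Numerator = 96·44 − 70·10 = 3524
Denominator = √(166·106·114·54) = √108320976 = 10407.7364
MCC = 3524 / 10407.7364 = 0.339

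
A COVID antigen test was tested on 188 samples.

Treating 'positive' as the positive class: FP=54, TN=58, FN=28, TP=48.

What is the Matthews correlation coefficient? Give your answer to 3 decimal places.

0.147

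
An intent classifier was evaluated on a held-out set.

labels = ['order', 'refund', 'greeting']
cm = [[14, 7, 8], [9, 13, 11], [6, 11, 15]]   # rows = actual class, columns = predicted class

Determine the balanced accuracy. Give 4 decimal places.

0.4485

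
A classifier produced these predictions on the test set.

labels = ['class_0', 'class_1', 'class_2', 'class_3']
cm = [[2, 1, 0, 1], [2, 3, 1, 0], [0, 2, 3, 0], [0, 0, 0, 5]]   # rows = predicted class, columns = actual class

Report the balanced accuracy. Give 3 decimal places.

0.646

Balanced accuracy = mean of per-class recall.
  class_0: recall = 2/4 = 0.5000
  class_1: recall = 3/6 = 0.5000
  class_2: recall = 3/4 = 0.7500
  class_3: recall = 5/6 = 0.8333
Mean = (0.5000 + 0.5000 + 0.7500 + 0.8333) / 4 = 0.646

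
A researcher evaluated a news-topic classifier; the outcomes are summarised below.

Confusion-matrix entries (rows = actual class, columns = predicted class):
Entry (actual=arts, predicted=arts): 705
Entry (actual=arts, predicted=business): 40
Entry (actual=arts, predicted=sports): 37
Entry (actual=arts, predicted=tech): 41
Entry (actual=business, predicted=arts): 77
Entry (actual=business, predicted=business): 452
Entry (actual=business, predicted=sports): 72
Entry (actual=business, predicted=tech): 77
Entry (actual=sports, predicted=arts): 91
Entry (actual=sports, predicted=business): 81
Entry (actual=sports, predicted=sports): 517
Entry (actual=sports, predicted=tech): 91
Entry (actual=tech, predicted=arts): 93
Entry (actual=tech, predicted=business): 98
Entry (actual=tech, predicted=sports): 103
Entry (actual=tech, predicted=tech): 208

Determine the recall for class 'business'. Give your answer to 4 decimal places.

0.6667

Take TP from the diagonal, FP from the rest of the 'business' prediction marginal, FN from the rest of the 'business' actual marginal.
recall = TP/(TP+FN).
business: TP=452, FN=77+72+77=226 → 452/678 = 0.66667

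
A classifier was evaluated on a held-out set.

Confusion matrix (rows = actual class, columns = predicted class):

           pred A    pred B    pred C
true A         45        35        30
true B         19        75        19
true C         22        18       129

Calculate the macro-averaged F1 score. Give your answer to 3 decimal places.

0.608

Per-class F1 score (2·TP/(2·TP+FP+FN)):
  A: TP=45, FP=19+22=41, FN=35+30=65 → 90/196 = 0.4592
  B: TP=75, FP=35+18=53, FN=19+19=38 → 150/241 = 0.6224
  C: TP=129, FP=30+19=49, FN=22+18=40 → 258/347 = 0.7435
Macro-F1 score = mean = (0.4592 + 0.6224 + 0.7435) / 3 = 0.608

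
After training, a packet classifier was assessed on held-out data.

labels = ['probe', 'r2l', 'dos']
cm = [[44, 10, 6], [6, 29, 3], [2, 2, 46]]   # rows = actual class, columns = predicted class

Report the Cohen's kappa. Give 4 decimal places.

Observed agreement pₒ = trace/N = 119/148 = 0.80405
Expected agreement pₑ = Σ (rowᵢ·colᵢ)/N² = (60·52 + 38·41 + 50·55)/148² = 0.33912
κ = (pₒ − pₑ)/(1 − pₑ) = (0.80405 − 0.33912)/(1 − 0.33912) = 0.7035

0.7035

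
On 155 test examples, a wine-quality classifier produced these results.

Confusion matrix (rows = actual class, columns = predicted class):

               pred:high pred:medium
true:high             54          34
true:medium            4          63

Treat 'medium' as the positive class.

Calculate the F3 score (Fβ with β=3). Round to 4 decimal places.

Fβ = (1+β²)·TP / ((1+β²)·TP + β²·FN + FP), with β²=9
= 10·63 / (10·63 + 9·4 + 34) = 0.9000

0.9000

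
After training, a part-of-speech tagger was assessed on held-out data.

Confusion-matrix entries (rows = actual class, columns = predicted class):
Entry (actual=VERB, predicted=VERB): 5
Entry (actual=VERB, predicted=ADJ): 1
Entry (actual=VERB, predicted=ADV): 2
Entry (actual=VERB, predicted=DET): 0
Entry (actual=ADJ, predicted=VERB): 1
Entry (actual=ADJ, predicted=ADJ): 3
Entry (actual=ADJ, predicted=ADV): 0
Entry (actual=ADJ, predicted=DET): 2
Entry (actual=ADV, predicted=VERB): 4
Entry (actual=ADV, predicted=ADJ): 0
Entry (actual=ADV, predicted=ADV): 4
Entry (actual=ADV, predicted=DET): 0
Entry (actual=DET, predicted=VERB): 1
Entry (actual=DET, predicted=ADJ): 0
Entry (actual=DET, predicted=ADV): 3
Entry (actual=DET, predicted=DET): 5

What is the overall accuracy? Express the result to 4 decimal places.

0.5484

Accuracy = trace / total = (5+3+4+5=17) / 31 = 17/31 = 0.5484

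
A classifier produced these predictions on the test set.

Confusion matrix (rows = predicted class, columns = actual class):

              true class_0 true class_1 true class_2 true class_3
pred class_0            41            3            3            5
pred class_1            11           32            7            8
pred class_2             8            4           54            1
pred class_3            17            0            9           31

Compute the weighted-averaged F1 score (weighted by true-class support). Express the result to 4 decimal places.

Per-class F1 score (2·TP/(2·TP+FP+FN)):
  class_0: TP=41, FP=3+3+5=11, FN=11+8+17=36 → 82/129 = 0.63566
  class_1: TP=32, FP=11+7+8=26, FN=3+4+0=7 → 64/97 = 0.65979
  class_2: TP=54, FP=8+4+1=13, FN=3+7+9=19 → 108/140 = 0.77143
  class_3: TP=31, FP=17+0+9=26, FN=5+8+1=14 → 62/102 = 0.60784
Weighted-F1 score = Σ (supportᵢ/N)·F1 scoreᵢ with N=234: (77/234)·0.63566 + (39/234)·0.65979 + (73/234)·0.77143 + (45/234)·0.60784 = 0.6767

0.6767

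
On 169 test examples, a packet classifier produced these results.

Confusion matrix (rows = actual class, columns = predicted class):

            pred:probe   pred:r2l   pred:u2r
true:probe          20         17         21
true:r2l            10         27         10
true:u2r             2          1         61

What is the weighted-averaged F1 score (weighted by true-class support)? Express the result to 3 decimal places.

0.612

Per-class F1 score (2·TP/(2·TP+FP+FN)):
  probe: TP=20, FP=10+2=12, FN=17+21=38 → 40/90 = 0.4444
  r2l: TP=27, FP=17+1=18, FN=10+10=20 → 54/92 = 0.5870
  u2r: TP=61, FP=21+10=31, FN=2+1=3 → 122/156 = 0.7821
Weighted-F1 score = Σ (supportᵢ/N)·F1 scoreᵢ with N=169: (58/169)·0.4444 + (47/169)·0.5870 + (64/169)·0.7821 = 0.612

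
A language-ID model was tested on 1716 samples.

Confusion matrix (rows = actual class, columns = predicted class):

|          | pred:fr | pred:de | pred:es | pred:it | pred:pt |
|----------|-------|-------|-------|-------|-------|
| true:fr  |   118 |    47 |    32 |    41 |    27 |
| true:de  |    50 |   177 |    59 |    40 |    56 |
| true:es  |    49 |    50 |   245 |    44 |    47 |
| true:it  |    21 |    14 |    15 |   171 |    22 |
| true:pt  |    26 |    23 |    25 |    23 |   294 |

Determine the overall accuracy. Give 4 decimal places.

0.5857

Accuracy = trace / total = (118+177+245+171+294=1005) / 1716 = 1005/1716 = 0.5857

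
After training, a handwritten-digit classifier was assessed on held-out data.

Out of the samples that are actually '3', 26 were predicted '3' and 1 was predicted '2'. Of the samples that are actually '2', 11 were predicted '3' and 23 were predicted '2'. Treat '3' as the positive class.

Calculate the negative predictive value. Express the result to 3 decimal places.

0.958

NPV = TN/(TN+FN) = 23/(23+1) = 0.958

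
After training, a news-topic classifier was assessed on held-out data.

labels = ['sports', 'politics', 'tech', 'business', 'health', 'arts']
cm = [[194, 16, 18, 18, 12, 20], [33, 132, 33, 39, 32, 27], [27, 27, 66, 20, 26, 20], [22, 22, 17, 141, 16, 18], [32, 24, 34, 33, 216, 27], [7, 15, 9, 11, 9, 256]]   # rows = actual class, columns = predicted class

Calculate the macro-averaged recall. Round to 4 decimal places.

0.5867

Per-class recall (TP/(TP+FN)):
  sports: TP=194, FN=16+18+18+12+20=84 → 194/278 = 0.69784
  politics: TP=132, FN=33+33+39+32+27=164 → 132/296 = 0.44595
  tech: TP=66, FN=27+27+20+26+20=120 → 66/186 = 0.35484
  business: TP=141, FN=22+22+17+16+18=95 → 141/236 = 0.59746
  health: TP=216, FN=32+24+34+33+27=150 → 216/366 = 0.59016
  arts: TP=256, FN=7+15+9+11+9=51 → 256/307 = 0.83388
Macro-recall = mean = (0.69784 + 0.44595 + 0.35484 + 0.59746 + 0.59016 + 0.83388) / 6 = 0.5867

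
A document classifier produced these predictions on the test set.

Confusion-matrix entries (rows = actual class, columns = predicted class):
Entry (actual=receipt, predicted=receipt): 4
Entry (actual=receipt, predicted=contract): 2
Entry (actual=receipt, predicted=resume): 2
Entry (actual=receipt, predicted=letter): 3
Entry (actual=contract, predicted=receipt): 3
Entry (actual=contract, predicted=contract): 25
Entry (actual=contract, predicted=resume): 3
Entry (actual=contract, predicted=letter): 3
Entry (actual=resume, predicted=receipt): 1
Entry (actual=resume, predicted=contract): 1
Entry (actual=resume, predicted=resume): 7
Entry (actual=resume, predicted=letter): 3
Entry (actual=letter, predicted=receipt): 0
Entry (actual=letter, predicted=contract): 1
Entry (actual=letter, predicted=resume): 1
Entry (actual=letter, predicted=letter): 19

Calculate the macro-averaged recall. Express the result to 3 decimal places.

Per-class recall (TP/(TP+FN)):
  receipt: TP=4, FN=2+2+3=7 → 4/11 = 0.3636
  contract: TP=25, FN=3+3+3=9 → 25/34 = 0.7353
  resume: TP=7, FN=1+1+3=5 → 7/12 = 0.5833
  letter: TP=19, FN=0+1+1=2 → 19/21 = 0.9048
Macro-recall = mean = (0.3636 + 0.7353 + 0.5833 + 0.9048) / 4 = 0.647

0.647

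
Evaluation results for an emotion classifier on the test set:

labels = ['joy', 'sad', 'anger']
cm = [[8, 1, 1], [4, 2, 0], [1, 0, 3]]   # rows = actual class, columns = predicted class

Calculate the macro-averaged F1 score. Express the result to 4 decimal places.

Per-class F1 score (2·TP/(2·TP+FP+FN)):
  joy: TP=8, FP=4+1=5, FN=1+1=2 → 16/23 = 0.69565
  sad: TP=2, FP=1+0=1, FN=4+0=4 → 4/9 = 0.44444
  anger: TP=3, FP=1+0=1, FN=1+0=1 → 6/8 = 0.75000
Macro-F1 score = mean = (0.69565 + 0.44444 + 0.75000) / 3 = 0.6300

0.6300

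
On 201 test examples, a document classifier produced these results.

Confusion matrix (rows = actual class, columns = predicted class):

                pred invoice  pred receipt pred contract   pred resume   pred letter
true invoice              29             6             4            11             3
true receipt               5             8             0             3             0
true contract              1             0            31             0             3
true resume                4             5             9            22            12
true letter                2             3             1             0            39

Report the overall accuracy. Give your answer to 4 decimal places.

Accuracy = trace / total = (29+8+31+22+39=129) / 201 = 129/201 = 0.6418

0.6418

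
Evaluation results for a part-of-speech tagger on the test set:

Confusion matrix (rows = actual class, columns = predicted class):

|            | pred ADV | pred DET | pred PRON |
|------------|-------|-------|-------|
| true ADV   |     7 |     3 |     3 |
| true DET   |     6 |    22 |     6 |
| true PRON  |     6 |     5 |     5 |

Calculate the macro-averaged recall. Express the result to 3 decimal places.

Per-class recall (TP/(TP+FN)):
  ADV: TP=7, FN=3+3=6 → 7/13 = 0.5385
  DET: TP=22, FN=6+6=12 → 22/34 = 0.6471
  PRON: TP=5, FN=6+5=11 → 5/16 = 0.3125
Macro-recall = mean = (0.5385 + 0.6471 + 0.3125) / 3 = 0.499

0.499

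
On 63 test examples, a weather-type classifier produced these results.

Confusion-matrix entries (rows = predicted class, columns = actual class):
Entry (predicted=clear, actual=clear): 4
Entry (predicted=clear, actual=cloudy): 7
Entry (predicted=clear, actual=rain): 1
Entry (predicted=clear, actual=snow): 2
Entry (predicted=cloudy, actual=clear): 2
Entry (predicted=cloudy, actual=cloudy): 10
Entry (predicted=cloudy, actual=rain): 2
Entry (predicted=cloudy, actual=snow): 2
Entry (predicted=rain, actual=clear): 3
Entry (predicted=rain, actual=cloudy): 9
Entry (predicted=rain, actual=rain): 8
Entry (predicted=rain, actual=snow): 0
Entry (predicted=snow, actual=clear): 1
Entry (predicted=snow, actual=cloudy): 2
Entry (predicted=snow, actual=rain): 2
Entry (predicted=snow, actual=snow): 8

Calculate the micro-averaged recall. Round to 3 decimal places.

Micro-averaging pools counts across classes: ΣTP=30, ΣFP=33, ΣFN=33.
Micro-recall = TP/(TP+FN) on pooled counts = 0.476 (equals overall accuracy in single-label multiclass).

0.476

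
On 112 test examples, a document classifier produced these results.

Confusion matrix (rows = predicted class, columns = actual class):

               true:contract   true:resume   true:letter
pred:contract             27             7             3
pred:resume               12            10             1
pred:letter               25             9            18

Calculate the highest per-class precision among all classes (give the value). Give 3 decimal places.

0.730

Per-class precision (TP/(TP+FP)):
  contract: TP=27, FP=7+3=10 → 27/37 = 0.7297
  resume: TP=10, FP=12+1=13 → 10/23 = 0.4348
  letter: TP=18, FP=25+9=34 → 18/52 = 0.3462
Highest is class 'contract' with precision = 0.730.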